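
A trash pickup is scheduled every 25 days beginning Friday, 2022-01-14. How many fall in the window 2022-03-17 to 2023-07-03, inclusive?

19

Occurrences land 25·i days after 2022-01-14 for i = 0, 1, 2, …
2022-03-17 is 62 days after the start; 62 ÷ 25 = 2 remainder 12; since the remainder is 12, round up to i = 3. First occurrence in the window: #4 on 2022-03-30 (3×25 = 75 days in).
2023-07-03 is 535 days after the start; 535 ÷ 25 = 21 remainder 10. Last occurrence in the window: #22 on 2023-06-23.
Occurrences #4 through #22: 19 in total.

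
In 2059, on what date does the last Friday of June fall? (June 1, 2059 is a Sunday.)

June 27, 2059

June 2059 begins on a Sunday, so the first Friday is June 6 (5 days later).
June 2059 has 30 days. Adding weeks: 6, 13, 20, 27 — the last one ≤ 30 is the 27th.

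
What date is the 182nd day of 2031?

January has 31 days (182 − 31 = 151 remain).
February has 28 days (151 − 28 = 123 remain).
March has 31 days (123 − 31 = 92 remain).
April has 30 days (92 − 30 = 62 remain).
May has 31 days (62 − 31 = 31 remain).
June has 30 days (31 − 30 = 1 remain).
1 into July → July 1.

July 1, 2031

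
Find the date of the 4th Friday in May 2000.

May 26, 2000

May 2000 begins on a Monday, so the first Friday is May 5 (4 days later).
The 4th Friday is 3 weeks later: 5 + 21 = 26.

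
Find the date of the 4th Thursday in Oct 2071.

Oct 22, 2071

The first Thursday of Oct 2071 is Oct 1.
The 4th Thursday is 3 weeks later: 1 + 21 = 22.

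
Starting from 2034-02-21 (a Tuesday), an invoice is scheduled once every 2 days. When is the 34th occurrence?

The 34th occurrence is 33 intervals after the first: 33 × 2 = 66 days after 2034-02-21.
February has 28 days — 7 days to the end of February leaves 59.
March has 31 days (28 left).
28 days into April → 2034-04-28.

2034-04-28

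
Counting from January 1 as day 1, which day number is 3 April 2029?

93

Days in months before April: 31 + 28 + 31 = 90.
Plus 3 days into April → day 93.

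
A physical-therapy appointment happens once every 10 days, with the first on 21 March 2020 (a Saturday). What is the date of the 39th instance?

The 39th occurrence is 38 intervals after the first: 38 × 10 = 380 days after 21 March 2020.
March has 31 days — 10 days to the end of March leaves 370.
April has 30 days (340 left).
May has 31 days (309 left).
June has 30 days (279 left).
July has 31 days (248 left).
August has 31 days (217 left).
September has 30 days (187 left).
October has 31 days (156 left).
November has 30 days (126 left).
December has 31 days (95 left).
January has 31 days (64 left).
February has 28 days (36 left).
March has 31 days (5 left).
5 days into April → 5 April 2021.

5 April 2021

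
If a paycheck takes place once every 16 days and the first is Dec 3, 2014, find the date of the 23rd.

The 23rd occurrence is 22 intervals after the first: 22 × 16 = 352 days after Dec 3, 2014.
Dec has 31 days — 28 days to the end of Dec leaves 324.
Jan has 31 days (293 left).
Feb has 28 days (265 left).
Mar has 31 days (234 left).
Apr has 30 days (204 left).
May has 31 days (173 left).
Jun has 30 days (143 left).
Jul has 31 days (112 left).
Aug has 31 days (81 left).
Sep has 30 days (51 left).
Oct has 31 days (20 left).
20 days into Nov → Nov 20, 2015.

Nov 20, 2015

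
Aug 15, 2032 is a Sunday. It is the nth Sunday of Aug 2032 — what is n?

3rd

Day 15 falls in week ⌈15/7⌉ of the month.
Days 1–7 hold the 1st Sunday, 8–14 the 2nd, 15–21 the 3rd, 22–28 the 4th, 29–31 the 5th.
15 is in the range for the 3rd.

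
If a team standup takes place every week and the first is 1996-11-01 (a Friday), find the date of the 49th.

1997-10-03

The 49th occurrence is 48 intervals after the first: 48 × 7 = 336 days after 1996-11-01.
November has 30 days — 29 days to the end of November leaves 307.
December has 31 days (276 left).
January has 31 days (245 left).
February has 28 days (217 left).
March has 31 days (186 left).
April has 30 days (156 left).
May has 31 days (125 left).
June has 30 days (95 left).
July has 31 days (64 left).
August has 31 days (33 left).
September has 30 days (3 left).
3 days into October → 1997-10-03.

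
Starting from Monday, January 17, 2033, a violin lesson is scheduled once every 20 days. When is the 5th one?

April 7, 2033

The 5th occurrence is 4 intervals after the first: 4 × 20 = 80 days after January 17, 2033.
January has 31 days — 14 days to the end of January leaves 66.
February has 28 days (38 left).
March has 31 days (7 left).
7 days into April → April 7, 2033.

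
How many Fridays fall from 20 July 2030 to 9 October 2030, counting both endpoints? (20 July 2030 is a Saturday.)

11

20 July 2030 is a Saturday; the first Friday on or after it is 26 July 2030 (6 days later).
From 26 July 2030 to 9 October 2030: 5 + 31 + 30 + 9 = 75 days (rest of July, August, September, October).
75 ÷ 7 = 10 full weeks with remainder 5, so 10 more Fridays after the first → 11.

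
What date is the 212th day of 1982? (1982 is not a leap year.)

Jan has 31 days (212 − 31 = 181 remain).
Feb has 28 days (181 − 28 = 153 remain).
Mar has 31 days (153 − 31 = 122 remain).
Apr has 30 days (122 − 30 = 92 remain).
May has 31 days (92 − 31 = 61 remain).
Jun has 30 days (61 − 30 = 31 remain).
31 into Jul → Jul 31.

Jul 31, 1982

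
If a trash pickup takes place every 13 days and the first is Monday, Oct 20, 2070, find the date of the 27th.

The 27th occurrence is 26 intervals after the first: 26 × 13 = 338 days after Oct 20, 2070.
Oct has 31 days — 11 days to the end of Oct leaves 327.
Nov has 30 days (297 left).
Dec has 31 days (266 left).
Jan has 31 days (235 left).
Feb has 28 days (207 left).
Mar has 31 days (176 left).
Apr has 30 days (146 left).
May has 31 days (115 left).
Jun has 30 days (85 left).
Jul has 31 days (54 left).
Aug has 31 days (23 left).
23 days into Sep → Sep 23, 2071.

Sep 23, 2071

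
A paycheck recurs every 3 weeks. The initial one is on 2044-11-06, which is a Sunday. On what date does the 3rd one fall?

The 3rd occurrence is 2 intervals after the first: 2 × 21 = 42 days after 2044-11-06.
November has 30 days — 24 days to the end of November leaves 18.
18 days into December → 2044-12-18.

2044-12-18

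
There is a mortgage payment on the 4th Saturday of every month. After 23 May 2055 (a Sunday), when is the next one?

26 June 2055

May 2055 starts on a Saturday; its first Saturday is the 1st, so the 4th Saturday is the 22nd — 22 May 2055.
That is not after 23 May 2055, so look at June 2055.
June 2055 starts on a Tuesday; its first Saturday is the 5th, so the 4th Saturday is the 26th — 26 June 2055.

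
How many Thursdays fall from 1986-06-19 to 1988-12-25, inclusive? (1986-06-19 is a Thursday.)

1986-06-19 is a Thursday; the first Thursday on or after it is 1986-06-19.
From 1986-06-19 to 1988-12-25: 195 + 365 + 360 = 920 days (rest of 1986, 1987, to 1988-12-25 in 1988).
920 ÷ 7 = 131 full weeks with remainder 3, so 131 more Thursdays after the first → 132.

132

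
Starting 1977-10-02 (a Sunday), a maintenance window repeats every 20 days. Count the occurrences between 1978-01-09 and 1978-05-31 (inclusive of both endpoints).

Occurrences land 20·i days after 1977-10-02 for i = 0, 1, 2, …
1978-01-09 is 99 days after the start; 99 ÷ 20 = 4 remainder 19; since the remainder is 19, round up to i = 5. First occurrence in the window: #6 on 1978-01-10 (5×20 = 100 days in).
1978-05-31 is 241 days after the start; 241 ÷ 20 = 12 remainder 1. Last occurrence in the window: #13 on 1978-05-30.
Occurrences #6 through #13: 8 in total.

8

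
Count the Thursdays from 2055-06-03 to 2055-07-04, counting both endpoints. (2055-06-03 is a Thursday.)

5

2055-06-03 is a Thursday; the first Thursday on or after it is 2055-06-03.
From 2055-06-03 to 2055-07-04: 27 + 4 = 31 days (rest of June, July).
31 ÷ 7 = 4 full weeks with remainder 3, so 4 more Thursdays after the first → 5.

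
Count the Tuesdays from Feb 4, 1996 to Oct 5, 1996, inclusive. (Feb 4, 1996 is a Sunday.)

35

Feb 4, 1996 is a Sunday; the first Tuesday on or after it is Feb 6, 1996 (2 days later).
From Feb 6, 1996 to Oct 5, 1996: 23 + 31 + 30 + 31 + 30 + 31 + 31 + 30 + 5 = 242 days (rest of Feb, Mar, Apr, May, Jun, Jul, Aug, Sep, Oct).
242 ÷ 7 = 34 full weeks with remainder 4, so 34 more Tuesdays after the first → 35.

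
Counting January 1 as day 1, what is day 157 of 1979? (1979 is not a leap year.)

Jan has 31 days (157 − 31 = 126 remain).
Feb has 28 days (126 − 28 = 98 remain).
Mar has 31 days (98 − 31 = 67 remain).
Apr has 30 days (67 − 30 = 37 remain).
May has 31 days (37 − 31 = 6 remain).
6 into Jun → Jun 6.

Jun 6, 1979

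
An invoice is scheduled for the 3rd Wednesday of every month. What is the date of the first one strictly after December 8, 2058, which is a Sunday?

December 18, 2058

December 2058 starts on a Sunday; its first Wednesday is the 4th, so the 3rd Wednesday is the 18th — December 18, 2058.
December 18, 2058 is after December 8, 2058, so that is the next one.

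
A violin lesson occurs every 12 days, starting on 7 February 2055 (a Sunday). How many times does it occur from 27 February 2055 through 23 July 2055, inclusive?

12

Occurrences land 12·i days after 7 February 2055 for i = 0, 1, 2, …
27 February 2055 is 20 days after the start; 20 ÷ 12 = 1 remainder 8; since the remainder is 8, round up to i = 2. First occurrence in the window: #3 on 3 March 2055 (2×12 = 24 days in).
23 July 2055 is 166 days after the start; 166 ÷ 12 = 13 remainder 10. Last occurrence in the window: #14 on 13 July 2055.
Occurrences #3 through #14: 12 in total.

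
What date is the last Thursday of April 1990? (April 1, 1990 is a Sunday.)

April 1990 begins on a Sunday, so the first Thursday is April 5 (4 days later).
April 1990 has 30 days. Adding weeks: 5, 12, 19, 26 — the last one ≤ 30 is the 26th.

26 April 1990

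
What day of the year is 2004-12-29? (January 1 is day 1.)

Days in months before December: 31 + 29 + 31 + 30 + 31 + 30 + 31 + 31 + 30 + 31 + 30 = 335.
Plus 29 days into December → day 364.

364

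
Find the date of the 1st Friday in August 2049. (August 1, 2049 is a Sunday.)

6 August 2049

August 2049 begins on a Sunday, so the first Friday is August 6 (5 days later).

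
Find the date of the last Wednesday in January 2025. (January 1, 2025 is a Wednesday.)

January 2025 begins on a Wednesday, so the first Wednesday is January 1.
January 2025 has 31 days. Adding weeks: 1, 8, 15, 22, 29 — the last one ≤ 31 is the 29th.

29 January 2025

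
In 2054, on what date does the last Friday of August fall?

August 2054 begins on a Saturday, so the first Friday is August 7 (6 days later).
August 2054 has 31 days. Adding weeks: 7, 14, 21, 28 — the last one ≤ 31 is the 28th.

August 28, 2054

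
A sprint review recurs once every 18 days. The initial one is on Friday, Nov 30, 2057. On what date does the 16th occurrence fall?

The 16th occurrence is 15 intervals after the first: 15 × 18 = 270 days after Nov 30, 2057.
Nov has 30 days — 0 days to the end of Nov leaves 270.
Dec has 31 days (239 left).
Jan has 31 days (208 left).
Feb has 28 days (180 left).
Mar has 31 days (149 left).
Apr has 30 days (119 left).
May has 31 days (88 left).
Jun has 30 days (58 left).
Jul has 31 days (27 left).
27 days into Aug → Aug 27, 2058.

Aug 27, 2058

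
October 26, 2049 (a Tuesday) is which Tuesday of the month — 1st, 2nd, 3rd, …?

4th

Day 26 falls in week ⌈26/7⌉ of the month.
Days 1–7 hold the 1st Tuesday, 8–14 the 2nd, 15–21 the 3rd, 22–28 the 4th, 29–31 the 5th.
26 is in the range for the 4th.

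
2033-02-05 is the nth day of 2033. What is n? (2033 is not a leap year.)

36

Days in months before February: 31 = 31.
Plus 5 days into February → day 36.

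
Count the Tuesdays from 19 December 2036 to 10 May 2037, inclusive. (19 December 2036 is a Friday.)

20

19 December 2036 is a Friday; the first Tuesday on or after it is 23 December 2036 (4 days later).
From 23 December 2036 to 10 May 2037: 8 + 31 + 28 + 31 + 30 + 10 = 138 days (rest of December, January, February, March, April, May).
138 ÷ 7 = 19 full weeks with remainder 5, so 19 more Tuesdays after the first → 20.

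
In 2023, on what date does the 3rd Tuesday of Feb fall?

Feb 21, 2023

Feb 2023 begins on a Wednesday, so the first Tuesday is Feb 7 (6 days later).
The 3rd Tuesday is 2 weeks later: 7 + 14 = 21.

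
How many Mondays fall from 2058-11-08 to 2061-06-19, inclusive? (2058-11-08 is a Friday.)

2058-11-08 is a Friday; the first Monday on or after it is 2058-11-11 (3 days later).
From 2058-11-11 to 2061-06-19: 50 + 365 + 366 + 170 = 951 days (rest of 2058, 2059, 2060, to 2061-06-19 in 2061).
951 ÷ 7 = 135 full weeks with remainder 6, so 135 more Mondays after the first → 136.

136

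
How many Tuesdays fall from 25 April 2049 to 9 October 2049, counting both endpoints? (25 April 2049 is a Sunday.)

24

25 April 2049 is a Sunday; the first Tuesday on or after it is 27 April 2049 (2 days later).
From 27 April 2049 to 9 October 2049: 3 + 31 + 30 + 31 + 31 + 30 + 9 = 165 days (rest of April, May, June, July, August, September, October).
165 ÷ 7 = 23 full weeks with remainder 4, so 23 more Tuesdays after the first → 24.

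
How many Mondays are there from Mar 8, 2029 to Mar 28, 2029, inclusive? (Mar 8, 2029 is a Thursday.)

Mar 8, 2029 is a Thursday; the first Monday on or after it is Mar 12, 2029 (4 days later).
From Mar 12, 2029 to Mar 28, 2029 is 28 − 12 = 16 days.
16 ÷ 7 = 2 full weeks with remainder 2, so 2 more Mondays after the first → 3.

3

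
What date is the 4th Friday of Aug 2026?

The first Friday of Aug 2026 is Aug 7.
The 4th Friday is 3 weeks later: 7 + 21 = 28.

Aug 28, 2026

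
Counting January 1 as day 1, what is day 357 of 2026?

January has 31 days (357 − 31 = 326 remain).
February has 28 days (326 − 28 = 298 remain).
March has 31 days (298 − 31 = 267 remain).
April has 30 days (267 − 30 = 237 remain).
May has 31 days (237 − 31 = 206 remain).
June has 30 days (206 − 30 = 176 remain).
July has 31 days (176 − 31 = 145 remain).
August has 31 days (145 − 31 = 114 remain).
September has 30 days (114 − 30 = 84 remain).
October has 31 days (84 − 31 = 53 remain).
November has 30 days (53 − 30 = 23 remain).
23 into December → December 23.

23 December 2026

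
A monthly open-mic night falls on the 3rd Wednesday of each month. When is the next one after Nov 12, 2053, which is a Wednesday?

Nov 2053 starts on a Saturday; its first Wednesday is the 5th, so the 3rd Wednesday is the 19th — Nov 19, 2053.
Nov 19, 2053 is after Nov 12, 2053, so that is the next one.

Nov 19, 2053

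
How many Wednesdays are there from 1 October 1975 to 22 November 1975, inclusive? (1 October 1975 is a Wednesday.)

1 October 1975 is a Wednesday; the first Wednesday on or after it is 1 October 1975.
From 1 October 1975 to 22 November 1975: 30 + 22 = 52 days (rest of October, November).
52 ÷ 7 = 7 full weeks with remainder 3, so 7 more Wednesdays after the first → 8.

8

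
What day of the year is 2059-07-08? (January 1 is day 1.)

189

Days in months before July: 31 + 28 + 31 + 30 + 31 + 30 = 181.
Plus 8 days into July → day 189.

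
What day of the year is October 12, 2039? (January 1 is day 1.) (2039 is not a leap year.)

Days in months before October: 31 + 28 + 31 + 30 + 31 + 30 + 31 + 31 + 30 = 273.
Plus 12 days into October → day 285.

285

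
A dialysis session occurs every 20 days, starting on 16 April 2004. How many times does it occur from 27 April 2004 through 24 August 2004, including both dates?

Occurrences land 20·i days after 16 April 2004 for i = 0, 1, 2, …
27 April 2004 is 11 days after the start; 11 ÷ 20 = 0 remainder 11; since the remainder is 11, round up to i = 1. First occurrence in the window: #2 on 6 May 2004 (1×20 = 20 days in).
24 August 2004 is 130 days after the start; 130 ÷ 20 = 6 remainder 10. Last occurrence in the window: #7 on 14 August 2004.
Occurrences #2 through #7: 6 in total.

6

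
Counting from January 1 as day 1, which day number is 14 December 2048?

349

Days in months before December: 31 + 29 + 31 + 30 + 31 + 30 + 31 + 31 + 30 + 31 + 30 = 335.
Plus 14 days into December → day 349.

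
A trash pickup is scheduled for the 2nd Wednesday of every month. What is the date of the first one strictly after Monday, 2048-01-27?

2048-02-12

January 2048 starts on a Wednesday; its first Wednesday is the 1st, so the 2nd Wednesday is the 8th — 2048-01-08.
That is not after 2048-01-27, so look at February 2048.
February 2048 starts on a Saturday; its first Wednesday is the 5th, so the 2nd Wednesday is the 12th — 2048-02-12.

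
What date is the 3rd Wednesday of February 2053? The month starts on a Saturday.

February 19, 2053

February 2053 begins on a Saturday, so the first Wednesday is February 5 (4 days later).
The 3rd Wednesday is 2 weeks later: 5 + 14 = 19.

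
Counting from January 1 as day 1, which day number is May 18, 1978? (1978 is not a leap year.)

Days in months before May: 31 + 28 + 31 + 30 = 120.
Plus 18 days into May → day 138.

138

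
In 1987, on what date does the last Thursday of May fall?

28 May 1987

May 1987 begins on a Friday, so the first Thursday is May 7 (6 days later).
May 1987 has 31 days. Adding weeks: 7, 14, 21, 28 — the last one ≤ 31 is the 28th.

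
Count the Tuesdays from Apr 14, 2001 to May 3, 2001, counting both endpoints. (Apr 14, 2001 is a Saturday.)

Apr 14, 2001 is a Saturday; the first Tuesday on or after it is Apr 17, 2001 (3 days later).
From Apr 17, 2001 to May 3, 2001: 13 + 3 = 16 days (rest of Apr, May).
16 ÷ 7 = 2 full weeks with remainder 2, so 2 more Tuesdays after the first → 3.

3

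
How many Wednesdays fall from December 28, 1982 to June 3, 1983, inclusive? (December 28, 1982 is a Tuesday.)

December 28, 1982 is a Tuesday; the first Wednesday on or after it is December 29, 1982 (1 day later).
From December 29, 1982 to June 3, 1983: 2 + 31 + 28 + 31 + 30 + 31 + 3 = 156 days (rest of December, January, February, March, April, May, June).
156 ÷ 7 = 22 full weeks with remainder 2, so 22 more Wednesdays after the first → 23.

23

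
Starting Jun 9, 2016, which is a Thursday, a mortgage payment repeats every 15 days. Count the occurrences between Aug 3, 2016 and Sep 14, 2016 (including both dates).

3

Occurrences land 15·i days after Jun 9, 2016 for i = 0, 1, 2, …
Aug 3, 2016 is 55 days after the start; 55 ÷ 15 = 3 remainder 10; since the remainder is 10, round up to i = 4. First occurrence in the window: #5 on Aug 8, 2016 (4×15 = 60 days in).
Sep 14, 2016 is 97 days after the start; 97 ÷ 15 = 6 remainder 7. Last occurrence in the window: #7 on Sep 7, 2016.
Occurrences #5 through #7: 3 in total.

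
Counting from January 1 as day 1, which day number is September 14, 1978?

257

Days in months before September: 31 + 28 + 31 + 30 + 31 + 30 + 31 + 31 = 243.
Plus 14 days into September → day 257.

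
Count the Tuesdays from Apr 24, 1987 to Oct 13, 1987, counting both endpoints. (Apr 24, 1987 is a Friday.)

Apr 24, 1987 is a Friday; the first Tuesday on or after it is Apr 28, 1987 (4 days later).
From Apr 28, 1987 to Oct 13, 1987: 2 + 31 + 30 + 31 + 31 + 30 + 13 = 168 days (rest of Apr, May, Jun, Jul, Aug, Sep, Oct).
168 ÷ 7 = 24 full weeks with remainder 0, so 24 more Tuesdays after the first → 25.

25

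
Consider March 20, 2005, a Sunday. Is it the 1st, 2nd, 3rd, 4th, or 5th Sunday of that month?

Day 20 falls in week ⌈20/7⌉ of the month.
Days 1–7 hold the 1st Sunday, 8–14 the 2nd, 15–21 the 3rd, 22–28 the 4th, 29–31 the 5th.
20 is in the range for the 3rd.

3rd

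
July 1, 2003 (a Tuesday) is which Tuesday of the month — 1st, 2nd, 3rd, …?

1st

Day 1 falls in week ⌈1/7⌉ of the month.
Days 1–7 hold the 1st Tuesday, 8–14 the 2nd, 15–21 the 3rd, 22–28 the 4th, 29–31 the 5th.
1 is in the range for the 1st.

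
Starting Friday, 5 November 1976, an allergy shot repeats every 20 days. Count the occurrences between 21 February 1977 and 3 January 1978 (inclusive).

Occurrences land 20·i days after 5 November 1976 for i = 0, 1, 2, …
21 February 1977 is 108 days after the start; 108 ÷ 20 = 5 remainder 8; since the remainder is 8, round up to i = 6. First occurrence in the window: #7 on 5 March 1977 (6×20 = 120 days in).
3 January 1978 is 424 days after the start; 424 ÷ 20 = 21 remainder 4. Last occurrence in the window: #22 on 30 December 1977.
Occurrences #7 through #22: 16 in total.

16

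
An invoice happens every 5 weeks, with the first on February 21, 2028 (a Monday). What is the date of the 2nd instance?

March 27, 2028

The 2nd occurrence is 1 interval after the first: 1 × 35 = 35 days after February 21, 2028.
February has 29 days — 8 days to the end of February leaves 27.
27 days into March → March 27, 2028.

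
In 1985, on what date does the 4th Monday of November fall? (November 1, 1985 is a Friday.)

November 25, 1985

November 1985 begins on a Friday, so the first Monday is November 4 (3 days later).
The 4th Monday is 3 weeks later: 4 + 21 = 25.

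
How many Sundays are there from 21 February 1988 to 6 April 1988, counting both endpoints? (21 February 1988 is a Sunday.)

7

21 February 1988 is a Sunday; the first Sunday on or after it is 21 February 1988.
From 21 February 1988 to 6 April 1988: 8 + 31 + 6 = 45 days (rest of February, March, April).
45 ÷ 7 = 6 full weeks with remainder 3, so 6 more Sundays after the first → 7.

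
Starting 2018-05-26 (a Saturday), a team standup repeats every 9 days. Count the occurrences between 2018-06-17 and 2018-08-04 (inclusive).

Occurrences land 9·i days after 2018-05-26 for i = 0, 1, 2, …
2018-06-17 is 22 days after the start; 22 ÷ 9 = 2 remainder 4; since the remainder is 4, round up to i = 3. First occurrence in the window: #4 on 2018-06-22 (3×9 = 27 days in).
2018-08-04 is 70 days after the start; 70 ÷ 9 = 7 remainder 7. Last occurrence in the window: #8 on 2018-07-28.
Occurrences #4 through #8: 5 in total.

5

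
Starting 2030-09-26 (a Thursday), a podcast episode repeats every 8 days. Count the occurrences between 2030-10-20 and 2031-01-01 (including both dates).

Occurrences land 8·i days after 2030-09-26 for i = 0, 1, 2, …
2030-10-20 is 24 days after the start; 24 ÷ 8 = 3 remainder 0. First occurrence in the window: #4 on 2030-10-20 (3×8 = 24 days in).
2031-01-01 is 97 days after the start; 97 ÷ 8 = 12 remainder 1. Last occurrence in the window: #13 on 2030-12-31.
Occurrences #4 through #13: 10 in total.

10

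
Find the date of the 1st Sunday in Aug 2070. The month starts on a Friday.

Aug 3, 2070

Aug 2070 begins on a Friday, so the first Sunday is Aug 3 (2 days later).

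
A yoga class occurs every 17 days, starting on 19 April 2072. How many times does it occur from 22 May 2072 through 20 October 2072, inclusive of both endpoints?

Occurrences land 17·i days after 19 April 2072 for i = 0, 1, 2, …
22 May 2072 is 33 days after the start; 33 ÷ 17 = 1 remainder 16; since the remainder is 16, round up to i = 2. First occurrence in the window: #3 on 23 May 2072 (2×17 = 34 days in).
20 October 2072 is 184 days after the start; 184 ÷ 17 = 10 remainder 14. Last occurrence in the window: #11 on 6 October 2072.
Occurrences #3 through #11: 9 in total.

9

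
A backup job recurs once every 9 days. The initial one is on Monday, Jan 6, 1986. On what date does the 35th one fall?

Nov 8, 1986

The 35th occurrence is 34 intervals after the first: 34 × 9 = 306 days after Jan 6, 1986.
Jan has 31 days — 25 days to the end of Jan leaves 281.
Feb has 28 days (253 left).
Mar has 31 days (222 left).
Apr has 30 days (192 left).
May has 31 days (161 left).
Jun has 30 days (131 left).
Jul has 31 days (100 left).
Aug has 31 days (69 left).
Sep has 30 days (39 left).
Oct has 31 days (8 left).
8 days into Nov → Nov 8, 1986.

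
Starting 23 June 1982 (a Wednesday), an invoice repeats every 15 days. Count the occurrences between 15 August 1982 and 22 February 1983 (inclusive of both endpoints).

Occurrences land 15·i days after 23 June 1982 for i = 0, 1, 2, …
15 August 1982 is 53 days after the start; 53 ÷ 15 = 3 remainder 8; since the remainder is 8, round up to i = 4. First occurrence in the window: #5 on 22 August 1982 (4×15 = 60 days in).
22 February 1983 is 244 days after the start; 244 ÷ 15 = 16 remainder 4. Last occurrence in the window: #17 on 18 February 1983.
Occurrences #5 through #17: 13 in total.

13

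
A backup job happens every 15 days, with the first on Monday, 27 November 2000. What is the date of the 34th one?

6 April 2002

The 34th occurrence is 33 intervals after the first: 33 × 15 = 495 days after 27 November 2000.
November has 30 days — 3 days to the end of November leaves 492.
From end of November to end of 2000 is 31 days (461 left).
2001 has 365 days (96 left).
January has 31 days (65 left).
February has 28 days (37 left).
March has 31 days (6 left).
6 days into April → 6 April 2002.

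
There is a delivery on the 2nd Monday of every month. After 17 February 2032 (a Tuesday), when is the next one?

8 March 2032

February 2032 starts on a Sunday; its first Monday is the 2nd, so the 2nd Monday is the 9th — 9 February 2032.
That is not after 17 February 2032, so look at March 2032.
March 2032 starts on a Monday; its first Monday is the 1st, so the 2nd Monday is the 8th — 8 March 2032.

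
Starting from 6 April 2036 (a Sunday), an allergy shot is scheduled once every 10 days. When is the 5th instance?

The 5th occurrence is 4 intervals after the first: 4 × 10 = 40 days after 6 April 2036.
April has 30 days — 24 days to the end of April leaves 16.
16 days into May → 16 May 2036.

16 May 2036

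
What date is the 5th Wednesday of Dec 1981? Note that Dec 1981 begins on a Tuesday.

Dec 1981 begins on a Tuesday, so the first Wednesday is Dec 2 (1 day later).
The 5th Wednesday is 4 weeks later: 2 + 28 = 30.

Dec 30, 1981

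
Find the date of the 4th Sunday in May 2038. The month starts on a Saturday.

May 2038 begins on a Saturday, so the first Sunday is May 2 (1 day later).
The 4th Sunday is 3 weeks later: 2 + 21 = 23.

23 May 2038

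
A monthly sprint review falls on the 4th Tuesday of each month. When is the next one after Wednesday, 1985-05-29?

1985-06-25

May 1985 starts on a Wednesday; its first Tuesday is the 7th, so the 4th Tuesday is the 28th — 1985-05-28.
That is not after 1985-05-29, so look at June 1985.
June 1985 starts on a Saturday; its first Tuesday is the 4th, so the 4th Tuesday is the 25th — 1985-06-25.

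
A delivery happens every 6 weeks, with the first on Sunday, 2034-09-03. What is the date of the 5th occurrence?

2035-02-18

The 5th occurrence is 4 intervals after the first: 4 × 42 = 168 days after 2034-09-03.
September has 30 days — 27 days to the end of September leaves 141.
October has 31 days (110 left).
November has 30 days (80 left).
December has 31 days (49 left).
January has 31 days (18 left).
18 days into February → 2035-02-18.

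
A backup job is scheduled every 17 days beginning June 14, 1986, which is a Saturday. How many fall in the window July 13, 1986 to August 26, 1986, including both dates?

Occurrences land 17·i days after June 14, 1986 for i = 0, 1, 2, …
July 13, 1986 is 29 days after the start; 29 ÷ 17 = 1 remainder 12; since the remainder is 12, round up to i = 2. First occurrence in the window: #3 on July 18, 1986 (2×17 = 34 days in).
August 26, 1986 is 73 days after the start; 73 ÷ 17 = 4 remainder 5. Last occurrence in the window: #5 on August 21, 1986.
Occurrences #3 through #5: 3 in total.

3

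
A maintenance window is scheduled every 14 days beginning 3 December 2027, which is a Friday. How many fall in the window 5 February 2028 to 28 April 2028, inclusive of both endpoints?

6

Occurrences land 14·i days after 3 December 2027 for i = 0, 1, 2, …
5 February 2028 is 64 days after the start; 64 ÷ 14 = 4 remainder 8; since the remainder is 8, round up to i = 5. First occurrence in the window: #6 on 11 February 2028 (5×14 = 70 days in).
28 April 2028 is 147 days after the start; 147 ÷ 14 = 10 remainder 7. Last occurrence in the window: #11 on 21 April 2028.
Occurrences #6 through #11: 6 in total.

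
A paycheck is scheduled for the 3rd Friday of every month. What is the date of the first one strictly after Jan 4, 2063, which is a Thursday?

Jan 2063 starts on a Monday; its first Friday is the 5th, so the 3rd Friday is the 19th — Jan 19, 2063.
Jan 19, 2063 is after Jan 4, 2063, so that is the next one.

Jan 19, 2063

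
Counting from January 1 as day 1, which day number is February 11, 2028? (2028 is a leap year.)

Days in months before February: 31 = 31.
Plus 11 days into February → day 42.

42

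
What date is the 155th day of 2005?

January has 31 days (155 − 31 = 124 remain).
February has 28 days (124 − 28 = 96 remain).
March has 31 days (96 − 31 = 65 remain).
April has 30 days (65 − 30 = 35 remain).
May has 31 days (35 − 31 = 4 remain).
4 into June → June 4.

2005-06-04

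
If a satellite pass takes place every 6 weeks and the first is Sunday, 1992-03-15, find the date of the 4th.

The 4th occurrence is 3 intervals after the first: 3 × 42 = 126 days after 1992-03-15.
March has 31 days — 16 days to the end of March leaves 110.
April has 30 days (80 left).
May has 31 days (49 left).
June has 30 days (19 left).
19 days into July → 1992-07-19.

1992-07-19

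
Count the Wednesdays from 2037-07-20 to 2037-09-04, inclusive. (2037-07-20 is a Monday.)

2037-07-20 is a Monday; the first Wednesday on or after it is 2037-07-22 (2 days later).
From 2037-07-22 to 2037-09-04: 9 + 31 + 4 = 44 days (rest of July, August, September).
44 ÷ 7 = 6 full weeks with remainder 2, so 6 more Wednesdays after the first → 7.

7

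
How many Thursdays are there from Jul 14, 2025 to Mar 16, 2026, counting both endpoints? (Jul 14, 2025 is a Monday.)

Jul 14, 2025 is a Monday; the first Thursday on or after it is Jul 17, 2025 (3 days later).
From Jul 17, 2025 to Mar 16, 2026: 14 + 31 + 30 + 31 + 30 + 31 + 31 + 28 + 16 = 242 days (rest of Jul, Aug, Sep, Oct, Nov, Dec, Jan, Feb, Mar).
242 ÷ 7 = 34 full weeks with remainder 4, so 34 more Thursdays after the first → 35.

35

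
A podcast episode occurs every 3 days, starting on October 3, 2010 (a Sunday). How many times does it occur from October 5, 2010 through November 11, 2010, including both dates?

13

Occurrences land 3·i days after October 3, 2010 for i = 0, 1, 2, …
October 5, 2010 is 2 days after the start; 2 ÷ 3 = 0 remainder 2; since the remainder is 2, round up to i = 1. First occurrence in the window: #2 on October 6, 2010 (1×3 = 3 days in).
November 11, 2010 is 39 days after the start; 39 ÷ 3 = 13 remainder 0. Last occurrence in the window: #14 on November 11, 2010.
Occurrences #2 through #14: 13 in total.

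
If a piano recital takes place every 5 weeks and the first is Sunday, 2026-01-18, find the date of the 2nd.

The 2nd occurrence is 1 interval after the first: 1 × 35 = 35 days after 2026-01-18.
January has 31 days — 13 days to the end of January leaves 22.
22 days into February → 2026-02-22.

2026-02-22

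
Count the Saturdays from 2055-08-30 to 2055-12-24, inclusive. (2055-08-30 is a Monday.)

16

2055-08-30 is a Monday; the first Saturday on or after it is 2055-09-04 (5 days later).
From 2055-09-04 to 2055-12-24: 26 + 31 + 30 + 24 = 111 days (rest of September, October, November, December).
111 ÷ 7 = 15 full weeks with remainder 6, so 15 more Saturdays after the first → 16.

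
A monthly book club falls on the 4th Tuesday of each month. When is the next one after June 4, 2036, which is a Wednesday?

June 2036 starts on a Sunday; its first Tuesday is the 3rd, so the 4th Tuesday is the 24th — June 24, 2036.
June 24, 2036 is after June 4, 2036, so that is the next one.

June 24, 2036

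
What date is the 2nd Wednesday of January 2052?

The first Wednesday of January 2052 is January 3.
The 2nd Wednesday is 1 weeks later: 3 + 7 = 10.

January 10, 2052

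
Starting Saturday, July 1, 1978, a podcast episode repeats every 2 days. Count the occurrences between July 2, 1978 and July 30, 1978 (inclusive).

14

Occurrences land 2·i days after July 1, 1978 for i = 0, 1, 2, …
July 2, 1978 is 1 day after the start; 1 ÷ 2 = 0 remainder 1; since the remainder is 1, round up to i = 1. First occurrence in the window: #2 on July 3, 1978 (1×2 = 2 days in).
July 30, 1978 is 29 days after the start; 29 ÷ 2 = 14 remainder 1. Last occurrence in the window: #15 on July 29, 1978.
Occurrences #2 through #15: 14 in total.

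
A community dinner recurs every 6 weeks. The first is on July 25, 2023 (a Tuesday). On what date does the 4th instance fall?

November 28, 2023

The 4th occurrence is 3 intervals after the first: 3 × 42 = 126 days after July 25, 2023.
July has 31 days — 6 days to the end of July leaves 120.
August has 31 days (89 left).
September has 30 days (59 left).
October has 31 days (28 left).
28 days into November → November 28, 2023.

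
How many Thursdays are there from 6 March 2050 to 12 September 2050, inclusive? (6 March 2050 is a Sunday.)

27

6 March 2050 is a Sunday; the first Thursday on or after it is 10 March 2050 (4 days later).
From 10 March 2050 to 12 September 2050: 21 + 30 + 31 + 30 + 31 + 31 + 12 = 186 days (rest of March, April, May, June, July, August, September).
186 ÷ 7 = 26 full weeks with remainder 4, so 26 more Thursdays after the first → 27.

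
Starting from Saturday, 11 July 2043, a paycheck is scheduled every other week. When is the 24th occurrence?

The 24th occurrence is 23 intervals after the first: 23 × 14 = 322 days after 11 July 2043.
July has 31 days — 20 days to the end of July leaves 302.
August has 31 days (271 left).
September has 30 days (241 left).
October has 31 days (210 left).
November has 30 days (180 left).
December has 31 days (149 left).
January has 31 days (118 left).
February has 29 days (89 left).
March has 31 days (58 left).
April has 30 days (28 left).
28 days into May → 28 May 2044.

28 May 2044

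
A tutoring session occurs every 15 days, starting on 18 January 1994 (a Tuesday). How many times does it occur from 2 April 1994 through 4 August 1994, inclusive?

Occurrences land 15·i days after 18 January 1994 for i = 0, 1, 2, …
2 April 1994 is 74 days after the start; 74 ÷ 15 = 4 remainder 14; since the remainder is 14, round up to i = 5. First occurrence in the window: #6 on 3 April 1994 (5×15 = 75 days in).
4 August 1994 is 198 days after the start; 198 ÷ 15 = 13 remainder 3. Last occurrence in the window: #14 on 1 August 1994.
Occurrences #6 through #14: 9 in total.

9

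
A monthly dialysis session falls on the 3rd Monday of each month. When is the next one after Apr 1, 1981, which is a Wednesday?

Apr 20, 1981

Apr 1981 starts on a Wednesday; its first Monday is the 6th, so the 3rd Monday is the 20th — Apr 20, 1981.
Apr 20, 1981 is after Apr 1, 1981, so that is the next one.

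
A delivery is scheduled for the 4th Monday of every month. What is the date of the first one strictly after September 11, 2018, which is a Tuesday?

September 2018 starts on a Saturday; its first Monday is the 3rd, so the 4th Monday is the 24th — September 24, 2018.
September 24, 2018 is after September 11, 2018, so that is the next one.

September 24, 2018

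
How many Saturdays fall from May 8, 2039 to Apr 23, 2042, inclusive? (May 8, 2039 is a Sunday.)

154

May 8, 2039 is a Sunday; the first Saturday on or after it is May 14, 2039 (6 days later).
From May 14, 2039 to Apr 23, 2042: 231 + 366 + 365 + 113 = 1075 days (rest of 2039, 2040, 2041, to Apr 23, 2042 in 2042).
1075 ÷ 7 = 153 full weeks with remainder 4, so 153 more Saturdays after the first → 154.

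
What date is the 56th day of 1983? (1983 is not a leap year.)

1983-02-25

January has 31 days (56 − 31 = 25 remain).
25 into February → February 25.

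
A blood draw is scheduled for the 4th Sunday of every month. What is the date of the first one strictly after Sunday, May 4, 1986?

May 1986 starts on a Thursday; its first Sunday is the 4th, so the 4th Sunday is the 25th — May 25, 1986.
May 25, 1986 is after May 4, 1986, so that is the next one.

May 25, 1986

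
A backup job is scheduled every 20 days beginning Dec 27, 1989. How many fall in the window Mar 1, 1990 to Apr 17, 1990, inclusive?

2

Occurrences land 20·i days after Dec 27, 1989 for i = 0, 1, 2, …
Mar 1, 1990 is 64 days after the start; 64 ÷ 20 = 3 remainder 4; since the remainder is 4, round up to i = 4. First occurrence in the window: #5 on Mar 17, 1990 (4×20 = 80 days in).
Apr 17, 1990 is 111 days after the start; 111 ÷ 20 = 5 remainder 11. Last occurrence in the window: #6 on Apr 6, 1990.
Occurrences #5 through #6: 2 in total.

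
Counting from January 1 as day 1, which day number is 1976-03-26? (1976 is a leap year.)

86

Days in months before March: 31 + 29 = 60.
Plus 26 days into March → day 86.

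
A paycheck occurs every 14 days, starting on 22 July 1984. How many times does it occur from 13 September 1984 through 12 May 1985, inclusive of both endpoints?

18

Occurrences land 14·i days after 22 July 1984 for i = 0, 1, 2, …
13 September 1984 is 53 days after the start; 53 ÷ 14 = 3 remainder 11; since the remainder is 11, round up to i = 4. First occurrence in the window: #5 on 16 September 1984 (4×14 = 56 days in).
12 May 1985 is 294 days after the start; 294 ÷ 14 = 21 remainder 0. Last occurrence in the window: #22 on 12 May 1985.
Occurrences #5 through #22: 18 in total.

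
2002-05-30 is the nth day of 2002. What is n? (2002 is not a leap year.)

150

Days in months before May: 31 + 28 + 31 + 30 = 120.
Plus 30 days into May → day 150.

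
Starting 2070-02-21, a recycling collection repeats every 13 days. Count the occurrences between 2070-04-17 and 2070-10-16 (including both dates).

14

Occurrences land 13·i days after 2070-02-21 for i = 0, 1, 2, …
2070-04-17 is 55 days after the start; 55 ÷ 13 = 4 remainder 3; since the remainder is 3, round up to i = 5. First occurrence in the window: #6 on 2070-04-27 (5×13 = 65 days in).
2070-10-16 is 237 days after the start; 237 ÷ 13 = 18 remainder 3. Last occurrence in the window: #19 on 2070-10-13.
Occurrences #6 through #19: 14 in total.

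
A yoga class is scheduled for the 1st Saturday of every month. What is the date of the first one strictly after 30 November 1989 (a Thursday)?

2 December 1989

November 1989 starts on a Wednesday, so its 1st Saturday is 4 November 1989 (3 days in).
That is not after 30 November 1989, so look at December 1989.
December 1989 starts on a Friday, so its 1st Saturday is 2 December 1989 (1 day in).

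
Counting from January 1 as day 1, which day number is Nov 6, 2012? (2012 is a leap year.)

Days in months before Nov: 31 + 29 + 31 + 30 + 31 + 30 + 31 + 31 + 30 + 31 = 305.
Plus 6 days into Nov → day 311.

311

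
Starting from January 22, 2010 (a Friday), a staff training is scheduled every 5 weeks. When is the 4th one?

The 4th occurrence is 3 intervals after the first: 3 × 35 = 105 days after January 22, 2010.
January has 31 days — 9 days to the end of January leaves 96.
February has 28 days (68 left).
March has 31 days (37 left).
April has 30 days (7 left).
7 days into May → May 7, 2010.

May 7, 2010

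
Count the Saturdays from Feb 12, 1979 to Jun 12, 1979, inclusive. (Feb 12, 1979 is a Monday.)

17

Feb 12, 1979 is a Monday; the first Saturday on or after it is Feb 17, 1979 (5 days later).
From Feb 17, 1979 to Jun 12, 1979: 11 + 31 + 30 + 31 + 12 = 115 days (rest of Feb, Mar, Apr, May, Jun).
115 ÷ 7 = 16 full weeks with remainder 3, so 16 more Saturdays after the first → 17.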